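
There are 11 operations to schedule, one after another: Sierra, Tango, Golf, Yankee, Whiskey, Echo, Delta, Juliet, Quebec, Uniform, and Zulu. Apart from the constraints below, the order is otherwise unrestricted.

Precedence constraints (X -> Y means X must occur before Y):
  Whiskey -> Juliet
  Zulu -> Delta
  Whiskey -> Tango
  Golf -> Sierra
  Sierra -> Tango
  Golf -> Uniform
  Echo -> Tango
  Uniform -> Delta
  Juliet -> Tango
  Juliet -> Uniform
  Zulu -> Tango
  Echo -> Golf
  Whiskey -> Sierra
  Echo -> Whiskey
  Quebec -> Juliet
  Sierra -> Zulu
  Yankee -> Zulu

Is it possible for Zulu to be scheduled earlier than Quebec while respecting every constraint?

No chain of constraints runs from Quebec to Zulu, so Quebec is not required to come first.
So a valid ordering placing Zulu earlier than Quebec exists.

Yes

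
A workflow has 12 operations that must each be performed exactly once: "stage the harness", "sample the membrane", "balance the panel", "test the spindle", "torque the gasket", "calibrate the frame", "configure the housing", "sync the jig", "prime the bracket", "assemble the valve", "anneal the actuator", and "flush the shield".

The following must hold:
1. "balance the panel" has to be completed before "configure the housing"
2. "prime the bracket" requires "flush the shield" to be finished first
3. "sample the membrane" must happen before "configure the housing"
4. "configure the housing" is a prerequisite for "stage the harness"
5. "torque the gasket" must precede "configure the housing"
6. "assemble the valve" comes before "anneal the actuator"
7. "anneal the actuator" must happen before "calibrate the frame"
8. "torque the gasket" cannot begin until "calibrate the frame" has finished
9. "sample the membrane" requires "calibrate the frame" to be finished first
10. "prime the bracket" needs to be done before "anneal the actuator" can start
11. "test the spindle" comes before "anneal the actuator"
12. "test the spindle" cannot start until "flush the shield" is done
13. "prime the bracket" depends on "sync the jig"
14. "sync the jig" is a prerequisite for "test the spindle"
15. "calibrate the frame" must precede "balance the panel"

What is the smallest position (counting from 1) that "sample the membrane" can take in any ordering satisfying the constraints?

Every operation that must precede "sample the membrane" has to come before it. Tracing all chains that end at "sample the membrane", those operations are: "test the spindle", "calibrate the frame", "sync the jig", "prime the bracket", "assemble the valve", "anneal the actuator", "flush the shield" — 7 in total.
With 7 mandatory predecessors, the earliest "sample the membrane" can sit is position 7+1 = 8, and placing just those 7 first achieves it.

8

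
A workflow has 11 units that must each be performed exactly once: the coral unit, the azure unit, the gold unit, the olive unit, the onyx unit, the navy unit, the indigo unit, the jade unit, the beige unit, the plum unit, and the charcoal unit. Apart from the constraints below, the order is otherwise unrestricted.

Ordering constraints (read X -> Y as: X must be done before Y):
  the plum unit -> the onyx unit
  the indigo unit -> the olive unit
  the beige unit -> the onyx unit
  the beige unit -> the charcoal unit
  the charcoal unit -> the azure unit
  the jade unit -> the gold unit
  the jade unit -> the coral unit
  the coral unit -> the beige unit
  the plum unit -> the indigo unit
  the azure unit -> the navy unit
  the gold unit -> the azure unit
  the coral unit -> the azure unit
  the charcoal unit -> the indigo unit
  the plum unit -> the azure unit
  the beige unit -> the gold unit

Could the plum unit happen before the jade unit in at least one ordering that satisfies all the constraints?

Yes

Nothing in the constraints forces the jade unit before the plum unit — there is no chain from the jade unit to the plum unit.
That means at least one valid schedule has the plum unit before the jade unit.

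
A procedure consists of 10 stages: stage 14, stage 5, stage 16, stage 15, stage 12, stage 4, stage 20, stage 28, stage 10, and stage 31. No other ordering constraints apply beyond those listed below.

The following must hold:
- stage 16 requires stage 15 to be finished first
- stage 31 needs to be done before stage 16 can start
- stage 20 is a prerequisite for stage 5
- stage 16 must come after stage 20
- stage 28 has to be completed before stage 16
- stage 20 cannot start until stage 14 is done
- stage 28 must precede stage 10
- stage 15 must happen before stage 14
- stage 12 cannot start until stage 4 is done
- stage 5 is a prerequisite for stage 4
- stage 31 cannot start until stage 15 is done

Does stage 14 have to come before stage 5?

There is a constraint chain stage 14 → stage 20 → stage 5.
Hence stage 14 necessarily comes before stage 5.

Yes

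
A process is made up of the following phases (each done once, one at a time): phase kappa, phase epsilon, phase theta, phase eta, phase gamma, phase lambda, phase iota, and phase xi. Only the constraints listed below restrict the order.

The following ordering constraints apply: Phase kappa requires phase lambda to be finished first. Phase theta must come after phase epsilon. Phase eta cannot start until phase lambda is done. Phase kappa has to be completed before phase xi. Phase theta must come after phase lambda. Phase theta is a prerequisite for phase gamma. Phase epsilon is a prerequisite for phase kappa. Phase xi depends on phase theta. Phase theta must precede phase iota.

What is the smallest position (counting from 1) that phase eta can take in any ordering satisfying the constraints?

Working backwards through the constraints from phase eta, its only required predecessor is phase lambda.
So at minimum 1 phase comes before phase eta, putting phase eta no earlier than position 2. That position is achievable by scheduling exactly that predecessor first.

2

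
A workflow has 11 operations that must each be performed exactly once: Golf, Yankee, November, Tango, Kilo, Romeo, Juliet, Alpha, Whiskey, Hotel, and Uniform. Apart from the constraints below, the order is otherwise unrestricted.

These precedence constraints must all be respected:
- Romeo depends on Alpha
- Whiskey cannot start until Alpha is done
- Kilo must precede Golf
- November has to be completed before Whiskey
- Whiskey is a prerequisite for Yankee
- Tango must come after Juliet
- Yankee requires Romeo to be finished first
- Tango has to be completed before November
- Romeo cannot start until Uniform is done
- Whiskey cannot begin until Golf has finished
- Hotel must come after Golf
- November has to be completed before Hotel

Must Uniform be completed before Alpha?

Uniform and Alpha are not related by any chain of constraints.
So Uniform can come before Alpha or after — it is not forced.

No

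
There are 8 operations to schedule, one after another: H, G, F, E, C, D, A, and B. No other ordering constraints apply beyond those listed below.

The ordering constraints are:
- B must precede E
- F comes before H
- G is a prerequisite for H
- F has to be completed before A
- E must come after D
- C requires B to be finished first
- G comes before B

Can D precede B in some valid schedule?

Yes

No chain of constraints runs from B to D, so B is not required to come first.
That means at least one valid schedule has D before B.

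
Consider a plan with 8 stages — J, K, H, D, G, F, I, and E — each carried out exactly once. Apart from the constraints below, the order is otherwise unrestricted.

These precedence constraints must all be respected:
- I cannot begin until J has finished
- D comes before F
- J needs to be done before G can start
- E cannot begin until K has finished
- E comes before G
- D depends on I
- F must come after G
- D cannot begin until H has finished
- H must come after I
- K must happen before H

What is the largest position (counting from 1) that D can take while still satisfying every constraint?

7

Following the constraints forward from D, its only required successor is F.
So at least 1 stage follows D, putting D no later than position 7. That position is achievable by scheduling everything else first.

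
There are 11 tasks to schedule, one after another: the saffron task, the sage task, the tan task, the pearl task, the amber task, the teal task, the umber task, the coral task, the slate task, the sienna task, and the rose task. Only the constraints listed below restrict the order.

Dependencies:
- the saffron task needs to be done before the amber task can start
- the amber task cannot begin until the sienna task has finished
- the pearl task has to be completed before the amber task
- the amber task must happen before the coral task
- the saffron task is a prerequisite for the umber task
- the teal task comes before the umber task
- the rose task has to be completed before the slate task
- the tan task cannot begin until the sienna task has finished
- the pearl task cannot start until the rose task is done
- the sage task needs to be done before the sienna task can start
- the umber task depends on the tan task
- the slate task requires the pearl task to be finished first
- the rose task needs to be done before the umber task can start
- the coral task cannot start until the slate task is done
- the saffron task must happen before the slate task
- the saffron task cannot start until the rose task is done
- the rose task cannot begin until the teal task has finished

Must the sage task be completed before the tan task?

Yes

Tracing the constraints gives a chain: the sage task → the sienna task → the tan task.
That forces the sage task before the tan task in every valid schedule.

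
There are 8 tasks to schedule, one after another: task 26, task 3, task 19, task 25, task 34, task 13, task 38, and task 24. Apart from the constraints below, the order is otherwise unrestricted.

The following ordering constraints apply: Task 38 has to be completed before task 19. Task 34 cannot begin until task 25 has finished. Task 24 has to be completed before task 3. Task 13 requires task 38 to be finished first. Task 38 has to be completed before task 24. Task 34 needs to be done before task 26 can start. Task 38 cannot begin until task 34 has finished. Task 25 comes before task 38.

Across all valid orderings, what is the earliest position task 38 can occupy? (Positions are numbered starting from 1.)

3

The tasks that are forced before task 38, directly or transitively, are task 25, task 34. That's 2 tasks.
With 2 mandatory predecessors, the earliest task 38 can sit is position 2+1 = 3, and placing just those 2 first achieves it.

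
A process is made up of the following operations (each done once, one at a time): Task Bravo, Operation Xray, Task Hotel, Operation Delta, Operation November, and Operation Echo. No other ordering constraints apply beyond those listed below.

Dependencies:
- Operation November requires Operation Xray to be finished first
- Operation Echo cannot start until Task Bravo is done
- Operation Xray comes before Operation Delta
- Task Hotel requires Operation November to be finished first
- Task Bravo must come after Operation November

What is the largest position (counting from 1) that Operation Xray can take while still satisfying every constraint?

1

Following every chain forward from Operation Xray, the operations that must come later are Task Bravo, Task Hotel, Operation Delta, Operation November, Operation Echo — 5 of them.
With 5 mandatory successors out of 6 operations total, the latest slot for Operation Xray is 6−5 = 1, and it's reachable by doing all non-successors before Operation Xray.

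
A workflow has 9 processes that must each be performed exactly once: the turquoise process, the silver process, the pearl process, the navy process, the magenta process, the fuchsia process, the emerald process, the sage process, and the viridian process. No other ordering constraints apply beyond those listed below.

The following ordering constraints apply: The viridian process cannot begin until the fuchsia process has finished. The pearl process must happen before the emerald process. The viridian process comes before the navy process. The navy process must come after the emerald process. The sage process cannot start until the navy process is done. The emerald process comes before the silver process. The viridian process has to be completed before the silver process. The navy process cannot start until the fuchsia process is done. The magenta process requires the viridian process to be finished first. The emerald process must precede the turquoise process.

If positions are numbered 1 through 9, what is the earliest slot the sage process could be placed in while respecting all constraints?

Working backwards through the constraints from the sage process, its full set of required predecessors is the pearl process, the navy process, the fuchsia process, the emerald process, the viridian process — 5 of them.
With 5 mandatory predecessors, the earliest the sage process can sit is position 5+1 = 6, and placing just those 5 first achieves it.

6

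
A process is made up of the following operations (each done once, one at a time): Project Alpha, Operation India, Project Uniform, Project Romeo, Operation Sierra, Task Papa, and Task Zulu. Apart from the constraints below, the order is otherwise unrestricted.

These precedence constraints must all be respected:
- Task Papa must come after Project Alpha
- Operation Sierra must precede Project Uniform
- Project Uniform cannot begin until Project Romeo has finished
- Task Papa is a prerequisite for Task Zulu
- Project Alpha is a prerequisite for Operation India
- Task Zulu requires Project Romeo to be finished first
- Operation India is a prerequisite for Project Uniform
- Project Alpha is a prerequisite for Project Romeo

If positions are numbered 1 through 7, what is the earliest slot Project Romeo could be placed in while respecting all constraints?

Working backwards through the constraints from Project Romeo, its only required predecessor is Project Alpha.
With 1 mandatory predecessor, the earliest Project Romeo can sit is position 1+1 = 2, and placing just that one first achieves it.

2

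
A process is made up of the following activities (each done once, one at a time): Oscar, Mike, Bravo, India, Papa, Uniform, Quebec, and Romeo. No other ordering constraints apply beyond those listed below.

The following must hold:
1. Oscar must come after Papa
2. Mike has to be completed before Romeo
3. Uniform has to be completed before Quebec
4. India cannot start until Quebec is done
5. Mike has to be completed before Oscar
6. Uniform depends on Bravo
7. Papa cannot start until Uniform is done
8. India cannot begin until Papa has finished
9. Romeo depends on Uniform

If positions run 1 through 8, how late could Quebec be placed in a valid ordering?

The only activity forced after Quebec (directly or by a chain) is India.
With 1 mandatory successor out of 8 activities total, the latest slot for Quebec is 8−1 = 7, and it's reachable by doing all non-successors before Quebec.

7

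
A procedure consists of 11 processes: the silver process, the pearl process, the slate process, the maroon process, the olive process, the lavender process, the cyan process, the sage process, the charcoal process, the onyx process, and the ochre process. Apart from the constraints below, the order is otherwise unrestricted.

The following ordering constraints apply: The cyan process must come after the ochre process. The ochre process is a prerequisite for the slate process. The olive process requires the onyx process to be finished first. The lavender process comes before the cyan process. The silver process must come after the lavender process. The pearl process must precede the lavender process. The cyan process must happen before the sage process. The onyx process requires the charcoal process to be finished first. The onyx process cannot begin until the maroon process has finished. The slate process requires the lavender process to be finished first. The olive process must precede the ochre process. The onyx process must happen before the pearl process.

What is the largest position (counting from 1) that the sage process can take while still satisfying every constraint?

Nothing depends on the sage process, so it can be the final process, position 11.

11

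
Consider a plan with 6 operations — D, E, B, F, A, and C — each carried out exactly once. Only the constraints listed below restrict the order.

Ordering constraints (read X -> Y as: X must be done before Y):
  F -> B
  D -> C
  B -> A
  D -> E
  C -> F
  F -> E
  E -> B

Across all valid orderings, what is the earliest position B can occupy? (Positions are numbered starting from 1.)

5

Working backwards through the constraints from B, its full set of required predecessors is D, E, F, C — 4 of them.
So at minimum 4 operations come before B, putting B no earlier than position 5. That position is achievable by scheduling exactly those predecessors first.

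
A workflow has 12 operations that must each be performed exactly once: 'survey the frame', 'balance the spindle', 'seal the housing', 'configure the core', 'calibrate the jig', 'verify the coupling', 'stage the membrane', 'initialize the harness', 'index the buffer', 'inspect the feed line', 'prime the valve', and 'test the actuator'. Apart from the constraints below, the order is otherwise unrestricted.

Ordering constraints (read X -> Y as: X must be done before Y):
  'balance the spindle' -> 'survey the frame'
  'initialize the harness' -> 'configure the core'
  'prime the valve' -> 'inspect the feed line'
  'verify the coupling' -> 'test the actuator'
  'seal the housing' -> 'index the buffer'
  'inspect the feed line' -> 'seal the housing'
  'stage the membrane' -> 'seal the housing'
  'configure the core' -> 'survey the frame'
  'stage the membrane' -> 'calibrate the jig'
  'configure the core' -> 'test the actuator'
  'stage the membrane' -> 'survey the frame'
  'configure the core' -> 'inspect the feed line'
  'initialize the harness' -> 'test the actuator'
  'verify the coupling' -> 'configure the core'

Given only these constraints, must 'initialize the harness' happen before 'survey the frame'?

Chaining the stated constraints: 'initialize the harness' → 'configure the core' → 'survey the frame'.
Hence 'initialize the harness' necessarily comes before 'survey the frame'.

Yes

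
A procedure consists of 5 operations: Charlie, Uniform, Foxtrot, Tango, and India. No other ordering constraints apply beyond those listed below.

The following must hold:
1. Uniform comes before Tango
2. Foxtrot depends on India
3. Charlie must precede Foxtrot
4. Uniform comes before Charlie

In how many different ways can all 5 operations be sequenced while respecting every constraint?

11

2 operations have no prerequisites (Uniform, India), so any of them could come first.
Enumerating by repeatedly choosing an available operation (one whose prerequisites are all placed) gives 11 distinct complete orderings.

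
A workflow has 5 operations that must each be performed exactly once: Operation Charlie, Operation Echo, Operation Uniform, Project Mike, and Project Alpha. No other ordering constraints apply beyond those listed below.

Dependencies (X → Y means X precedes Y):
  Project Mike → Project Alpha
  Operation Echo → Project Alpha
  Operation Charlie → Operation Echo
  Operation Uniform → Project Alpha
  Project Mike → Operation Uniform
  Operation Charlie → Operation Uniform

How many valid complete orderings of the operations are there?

5

2 operations have no prerequisites (Operation Charlie, Project Mike), so any of them could come first.
Enumerating by repeatedly choosing an available operation (one whose prerequisites are all placed) gives 5 distinct complete orderings.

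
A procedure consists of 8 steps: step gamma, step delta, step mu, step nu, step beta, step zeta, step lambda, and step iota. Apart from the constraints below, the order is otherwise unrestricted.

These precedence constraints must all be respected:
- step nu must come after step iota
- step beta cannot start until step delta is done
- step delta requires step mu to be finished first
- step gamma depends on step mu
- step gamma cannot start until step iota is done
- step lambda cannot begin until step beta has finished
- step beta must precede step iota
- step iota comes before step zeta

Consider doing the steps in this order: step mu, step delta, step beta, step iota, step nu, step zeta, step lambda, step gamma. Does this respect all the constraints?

Yes

Going through the constraints one by one, each required predecessor appears earlier in the sequence than its dependent — e.g. step mu (position 1) is before step gamma (position 8), as required.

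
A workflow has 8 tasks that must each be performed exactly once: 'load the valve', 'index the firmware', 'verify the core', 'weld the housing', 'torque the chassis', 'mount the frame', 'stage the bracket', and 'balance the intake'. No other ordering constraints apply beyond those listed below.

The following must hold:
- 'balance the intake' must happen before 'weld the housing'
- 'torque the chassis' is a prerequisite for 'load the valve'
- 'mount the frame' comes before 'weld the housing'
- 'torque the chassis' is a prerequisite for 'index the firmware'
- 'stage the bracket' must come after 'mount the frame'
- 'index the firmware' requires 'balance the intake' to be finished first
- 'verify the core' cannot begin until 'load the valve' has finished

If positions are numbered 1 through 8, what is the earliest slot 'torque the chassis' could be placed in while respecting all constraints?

No constraint forces any other task before 'torque the chassis', so it can be placed first.

1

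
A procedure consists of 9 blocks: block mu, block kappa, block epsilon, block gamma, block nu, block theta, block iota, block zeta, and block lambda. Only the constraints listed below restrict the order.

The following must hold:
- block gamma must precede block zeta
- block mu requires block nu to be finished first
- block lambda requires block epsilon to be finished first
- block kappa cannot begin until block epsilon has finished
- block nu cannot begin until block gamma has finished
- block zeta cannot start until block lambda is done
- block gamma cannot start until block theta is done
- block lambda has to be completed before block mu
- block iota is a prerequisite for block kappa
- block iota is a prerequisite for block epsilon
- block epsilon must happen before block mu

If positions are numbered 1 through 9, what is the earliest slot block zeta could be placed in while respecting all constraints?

The blocks that are forced before block zeta, directly or transitively, are block epsilon, block gamma, block theta, block iota, block lambda. That's 5 blocks.
With 5 mandatory predecessors, the earliest block zeta can sit is position 5+1 = 6, and placing just those 5 first achieves it.

6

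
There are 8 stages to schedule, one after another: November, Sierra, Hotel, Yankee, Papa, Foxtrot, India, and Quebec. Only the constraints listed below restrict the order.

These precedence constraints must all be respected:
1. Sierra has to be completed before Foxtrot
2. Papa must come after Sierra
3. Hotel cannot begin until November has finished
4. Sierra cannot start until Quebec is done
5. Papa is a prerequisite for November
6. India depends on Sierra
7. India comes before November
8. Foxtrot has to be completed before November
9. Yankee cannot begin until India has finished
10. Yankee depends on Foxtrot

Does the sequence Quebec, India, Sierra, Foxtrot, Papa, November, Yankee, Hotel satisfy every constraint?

No

The sequence places India ahead of Sierra.
Since Sierra is required before India, the ordering is invalid.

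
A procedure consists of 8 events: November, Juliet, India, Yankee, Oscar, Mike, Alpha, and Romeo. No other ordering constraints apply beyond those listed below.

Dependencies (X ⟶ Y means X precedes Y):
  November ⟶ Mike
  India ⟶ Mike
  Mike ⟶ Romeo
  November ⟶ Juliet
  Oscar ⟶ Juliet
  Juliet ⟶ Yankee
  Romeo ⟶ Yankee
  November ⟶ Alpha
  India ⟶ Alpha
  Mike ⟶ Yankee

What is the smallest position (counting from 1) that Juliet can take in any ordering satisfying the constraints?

3

Every event that must precede Juliet has to come before it. Tracing all chains that end at Juliet, those events are: November, Oscar — 2 in total.
So at minimum 2 events come before Juliet, putting Juliet no earlier than position 3. That position is achievable by scheduling exactly those predecessors first.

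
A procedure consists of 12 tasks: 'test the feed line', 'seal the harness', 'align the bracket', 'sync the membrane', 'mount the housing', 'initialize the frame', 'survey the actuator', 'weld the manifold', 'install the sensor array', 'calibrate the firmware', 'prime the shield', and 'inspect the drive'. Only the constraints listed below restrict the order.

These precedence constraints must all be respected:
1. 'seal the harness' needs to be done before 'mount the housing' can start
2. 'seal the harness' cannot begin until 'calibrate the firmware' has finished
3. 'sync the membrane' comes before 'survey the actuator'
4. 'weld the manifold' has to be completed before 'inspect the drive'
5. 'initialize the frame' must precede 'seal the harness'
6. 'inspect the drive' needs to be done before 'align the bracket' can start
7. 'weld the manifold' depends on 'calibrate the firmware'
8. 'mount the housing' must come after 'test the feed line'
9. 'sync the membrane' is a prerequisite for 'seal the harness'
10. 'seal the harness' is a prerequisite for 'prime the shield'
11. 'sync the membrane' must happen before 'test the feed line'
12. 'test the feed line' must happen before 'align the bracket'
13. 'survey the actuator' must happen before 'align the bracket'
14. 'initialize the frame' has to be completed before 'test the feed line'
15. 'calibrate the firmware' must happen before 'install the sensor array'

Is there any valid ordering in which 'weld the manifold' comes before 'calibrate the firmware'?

No

Following 'calibrate the firmware' → 'weld the manifold', 'calibrate the firmware' must precede 'weld the manifold' in every valid ordering.
Hence 'weld the manifold' can never be scheduled before 'calibrate the firmware'.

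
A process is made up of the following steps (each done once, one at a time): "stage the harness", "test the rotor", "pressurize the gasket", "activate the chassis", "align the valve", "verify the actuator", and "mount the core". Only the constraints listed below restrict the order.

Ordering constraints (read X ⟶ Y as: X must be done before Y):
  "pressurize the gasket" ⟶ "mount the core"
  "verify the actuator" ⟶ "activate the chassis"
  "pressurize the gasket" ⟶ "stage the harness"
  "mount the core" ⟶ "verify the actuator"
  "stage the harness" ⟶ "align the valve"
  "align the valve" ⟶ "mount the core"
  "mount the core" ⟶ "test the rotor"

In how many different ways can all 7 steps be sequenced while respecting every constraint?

Only "pressurize the gasket" has no prerequisites, so it must go first.
Systematically extending each partial ordering one step at a time and counting, there are 3 complete orderings.

3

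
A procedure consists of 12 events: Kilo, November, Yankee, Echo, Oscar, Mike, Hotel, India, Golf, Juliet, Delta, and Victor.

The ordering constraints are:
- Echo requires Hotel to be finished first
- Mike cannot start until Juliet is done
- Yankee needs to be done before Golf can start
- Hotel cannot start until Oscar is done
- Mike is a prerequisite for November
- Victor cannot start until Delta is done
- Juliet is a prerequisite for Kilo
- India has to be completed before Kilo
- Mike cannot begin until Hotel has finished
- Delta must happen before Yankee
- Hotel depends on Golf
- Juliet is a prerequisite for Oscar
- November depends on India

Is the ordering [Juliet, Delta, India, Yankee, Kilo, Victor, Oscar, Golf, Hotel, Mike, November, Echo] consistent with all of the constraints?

Every stated constraint is respected: Juliet sits at position 1, ahead of Mike at position 10, and each of the other listed pairs likewise has the predecessor earlier in the sequence.

Yes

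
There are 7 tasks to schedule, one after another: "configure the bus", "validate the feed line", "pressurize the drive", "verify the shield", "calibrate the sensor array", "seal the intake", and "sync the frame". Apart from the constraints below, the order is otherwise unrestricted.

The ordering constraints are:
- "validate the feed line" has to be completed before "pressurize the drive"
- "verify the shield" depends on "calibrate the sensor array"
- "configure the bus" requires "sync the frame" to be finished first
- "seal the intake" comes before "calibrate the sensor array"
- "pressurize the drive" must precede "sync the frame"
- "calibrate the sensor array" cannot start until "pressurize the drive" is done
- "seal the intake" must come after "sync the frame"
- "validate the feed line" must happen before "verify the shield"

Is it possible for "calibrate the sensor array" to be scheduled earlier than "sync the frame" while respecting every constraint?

No

There is a dependency chain "sync the frame" → "seal the intake" → "calibrate the sensor array", so "calibrate the sensor array" always comes after "sync the frame".
So no valid ordering can have "calibrate the sensor array" before "sync the frame".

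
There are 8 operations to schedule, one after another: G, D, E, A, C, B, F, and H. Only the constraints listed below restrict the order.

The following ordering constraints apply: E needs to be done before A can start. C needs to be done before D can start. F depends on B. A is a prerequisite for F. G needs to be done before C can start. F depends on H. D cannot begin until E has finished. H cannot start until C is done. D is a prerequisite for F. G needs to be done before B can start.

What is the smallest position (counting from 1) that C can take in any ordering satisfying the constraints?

2

The only operation forced before C (directly or transitively) is G.
So at minimum 1 operation comes before C, putting C no earlier than position 2. That position is achievable by scheduling exactly that predecessor first.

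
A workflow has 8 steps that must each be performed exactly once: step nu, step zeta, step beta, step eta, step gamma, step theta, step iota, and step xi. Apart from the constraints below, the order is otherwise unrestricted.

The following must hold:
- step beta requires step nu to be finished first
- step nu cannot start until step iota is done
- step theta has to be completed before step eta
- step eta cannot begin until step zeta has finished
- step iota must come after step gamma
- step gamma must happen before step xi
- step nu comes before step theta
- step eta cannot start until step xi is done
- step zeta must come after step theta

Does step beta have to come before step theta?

Step beta and step theta are not related by any chain of constraints.
There exist valid orderings with step theta before step beta, so step beta is not required to come first.

No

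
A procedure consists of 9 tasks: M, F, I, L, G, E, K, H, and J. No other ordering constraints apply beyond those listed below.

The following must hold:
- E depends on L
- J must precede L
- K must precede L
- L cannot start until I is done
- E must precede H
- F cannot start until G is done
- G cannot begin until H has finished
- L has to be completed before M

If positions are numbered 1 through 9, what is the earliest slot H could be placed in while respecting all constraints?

The tasks that are forced before H, directly or transitively, are I, L, E, K, J. That's 5 tasks.
With 5 mandatory predecessors, the earliest H can sit is position 5+1 = 6, and placing just those 5 first achieves it.

6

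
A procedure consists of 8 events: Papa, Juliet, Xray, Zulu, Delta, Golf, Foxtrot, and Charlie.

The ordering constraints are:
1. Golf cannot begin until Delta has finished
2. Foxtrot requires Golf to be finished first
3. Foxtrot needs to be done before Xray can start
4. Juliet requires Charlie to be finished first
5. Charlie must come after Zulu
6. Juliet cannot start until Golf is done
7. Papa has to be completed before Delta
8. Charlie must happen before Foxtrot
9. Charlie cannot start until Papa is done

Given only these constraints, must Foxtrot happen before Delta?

No

In fact the dependencies run the other way: Delta → Golf → Foxtrot.
So Foxtrot does not have to come before Delta — it cannot.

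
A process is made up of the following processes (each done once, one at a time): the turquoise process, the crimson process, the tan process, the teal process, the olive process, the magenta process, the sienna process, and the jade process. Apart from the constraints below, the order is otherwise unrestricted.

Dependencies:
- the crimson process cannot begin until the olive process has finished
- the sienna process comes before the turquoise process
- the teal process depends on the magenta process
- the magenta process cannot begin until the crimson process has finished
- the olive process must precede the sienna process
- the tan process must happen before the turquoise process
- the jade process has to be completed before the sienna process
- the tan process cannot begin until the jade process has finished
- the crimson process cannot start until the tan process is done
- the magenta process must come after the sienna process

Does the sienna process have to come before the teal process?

Yes

Tracing the constraints gives a chain: the sienna process → the magenta process → the teal process.
Hence the sienna process necessarily comes before the teal process.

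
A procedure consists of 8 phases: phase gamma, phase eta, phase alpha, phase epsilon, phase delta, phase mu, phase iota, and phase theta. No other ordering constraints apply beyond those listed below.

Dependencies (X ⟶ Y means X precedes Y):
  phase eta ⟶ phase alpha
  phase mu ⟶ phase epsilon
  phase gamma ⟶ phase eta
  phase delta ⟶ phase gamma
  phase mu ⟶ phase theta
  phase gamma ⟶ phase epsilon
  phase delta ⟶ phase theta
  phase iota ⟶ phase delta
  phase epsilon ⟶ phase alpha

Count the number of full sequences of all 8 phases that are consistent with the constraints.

2 phases have no prerequisites (phase mu, phase iota), so any of them could come first.
Systematically extending each partial ordering one phase at a time and counting, there are 41 complete orderings.

41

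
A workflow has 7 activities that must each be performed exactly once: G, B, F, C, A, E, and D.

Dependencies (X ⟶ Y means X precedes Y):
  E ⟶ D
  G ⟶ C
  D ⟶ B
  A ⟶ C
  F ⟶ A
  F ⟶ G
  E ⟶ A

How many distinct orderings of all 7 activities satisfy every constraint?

The activities with no prerequisites are F, E; any of them can be placed first.
Systematically extending each partial ordering one activity at a time and counting, there are 56 complete orderings.

56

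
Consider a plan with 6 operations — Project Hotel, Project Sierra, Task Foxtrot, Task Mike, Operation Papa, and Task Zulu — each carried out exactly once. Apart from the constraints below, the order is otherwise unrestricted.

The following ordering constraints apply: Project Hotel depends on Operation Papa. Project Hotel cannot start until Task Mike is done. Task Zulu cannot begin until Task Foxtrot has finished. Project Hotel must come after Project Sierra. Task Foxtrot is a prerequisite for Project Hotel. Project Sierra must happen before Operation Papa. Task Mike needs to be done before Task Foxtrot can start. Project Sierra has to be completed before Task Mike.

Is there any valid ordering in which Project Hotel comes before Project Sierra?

No

There is a dependency chain Project Sierra → Project Hotel, so Project Hotel always comes after Project Sierra.
Hence Project Hotel can never be scheduled before Project Sierra.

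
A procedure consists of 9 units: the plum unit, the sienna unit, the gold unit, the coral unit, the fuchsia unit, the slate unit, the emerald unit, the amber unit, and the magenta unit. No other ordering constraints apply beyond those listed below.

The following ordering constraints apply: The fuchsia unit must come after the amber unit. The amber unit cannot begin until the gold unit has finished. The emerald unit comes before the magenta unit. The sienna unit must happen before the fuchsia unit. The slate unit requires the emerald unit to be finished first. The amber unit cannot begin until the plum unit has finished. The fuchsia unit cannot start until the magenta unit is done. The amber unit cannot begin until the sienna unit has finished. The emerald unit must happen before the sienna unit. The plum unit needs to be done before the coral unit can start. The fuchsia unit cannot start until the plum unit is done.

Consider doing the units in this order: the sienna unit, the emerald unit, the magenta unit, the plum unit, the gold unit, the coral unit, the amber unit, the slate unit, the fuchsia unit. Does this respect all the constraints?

No

In the proposed order, the sienna unit appears before the emerald unit.
That contradicts the constraint that the emerald unit must precede the sienna unit.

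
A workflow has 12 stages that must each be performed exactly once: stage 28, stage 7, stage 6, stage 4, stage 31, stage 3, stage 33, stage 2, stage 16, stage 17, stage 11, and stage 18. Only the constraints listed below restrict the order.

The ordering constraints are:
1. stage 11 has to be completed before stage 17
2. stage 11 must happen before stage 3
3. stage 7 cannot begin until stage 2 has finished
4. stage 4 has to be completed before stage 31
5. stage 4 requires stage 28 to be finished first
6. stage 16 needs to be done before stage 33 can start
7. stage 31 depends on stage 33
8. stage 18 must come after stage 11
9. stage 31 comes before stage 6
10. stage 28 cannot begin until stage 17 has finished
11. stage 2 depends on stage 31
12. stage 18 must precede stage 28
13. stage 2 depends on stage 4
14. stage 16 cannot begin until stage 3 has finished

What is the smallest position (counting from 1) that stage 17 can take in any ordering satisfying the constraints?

Working backwards through the constraints from stage 17, its only required predecessor is stage 11.
With 1 mandatory predecessor, the earliest stage 17 can sit is position 1+1 = 2, and placing just that one first achieves it.

2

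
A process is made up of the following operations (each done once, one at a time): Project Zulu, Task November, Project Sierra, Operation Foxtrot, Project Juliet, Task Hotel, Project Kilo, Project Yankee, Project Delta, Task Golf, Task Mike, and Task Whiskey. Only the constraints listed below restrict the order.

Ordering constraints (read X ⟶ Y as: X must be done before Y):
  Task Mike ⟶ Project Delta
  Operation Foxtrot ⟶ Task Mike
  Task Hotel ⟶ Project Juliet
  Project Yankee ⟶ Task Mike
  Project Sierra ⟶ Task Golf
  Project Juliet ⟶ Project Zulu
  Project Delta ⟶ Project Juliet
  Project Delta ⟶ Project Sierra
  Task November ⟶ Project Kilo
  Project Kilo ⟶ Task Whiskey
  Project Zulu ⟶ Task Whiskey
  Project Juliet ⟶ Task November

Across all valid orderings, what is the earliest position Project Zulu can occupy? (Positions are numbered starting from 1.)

The operations that are forced before Project Zulu, directly or transitively, are Operation Foxtrot, Project Juliet, Task Hotel, Project Yankee, Project Delta, Task Mike. That's 6 operations.
With 6 mandatory predecessors, the earliest Project Zulu can sit is position 6+1 = 7, and placing just those 6 first achieves it.

7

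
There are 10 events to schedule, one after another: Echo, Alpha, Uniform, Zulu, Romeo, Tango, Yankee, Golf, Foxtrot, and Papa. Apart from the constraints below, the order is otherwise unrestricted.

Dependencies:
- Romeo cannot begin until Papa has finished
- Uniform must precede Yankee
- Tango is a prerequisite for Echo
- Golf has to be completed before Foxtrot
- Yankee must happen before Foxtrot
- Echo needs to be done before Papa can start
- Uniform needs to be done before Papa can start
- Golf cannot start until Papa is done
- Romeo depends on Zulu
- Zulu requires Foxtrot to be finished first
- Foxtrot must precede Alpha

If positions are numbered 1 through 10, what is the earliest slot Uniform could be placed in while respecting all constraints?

1

No constraint forces any other event before Uniform, so it can be placed first.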